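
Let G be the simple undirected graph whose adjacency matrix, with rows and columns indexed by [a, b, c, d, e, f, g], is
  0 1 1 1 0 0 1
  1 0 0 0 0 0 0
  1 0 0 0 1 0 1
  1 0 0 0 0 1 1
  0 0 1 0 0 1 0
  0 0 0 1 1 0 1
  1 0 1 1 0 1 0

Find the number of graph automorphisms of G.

1

Degrees alone do not determine every vertex (e.g. a and g both have degree 4), but their neighbour-degree multisets differ: N(a) has degrees [1, 3, 3, 4] while N(g) has degrees [3, 3, 3, 4]. Repeating this refinement separates all vertices, so the only automorphism is the identity.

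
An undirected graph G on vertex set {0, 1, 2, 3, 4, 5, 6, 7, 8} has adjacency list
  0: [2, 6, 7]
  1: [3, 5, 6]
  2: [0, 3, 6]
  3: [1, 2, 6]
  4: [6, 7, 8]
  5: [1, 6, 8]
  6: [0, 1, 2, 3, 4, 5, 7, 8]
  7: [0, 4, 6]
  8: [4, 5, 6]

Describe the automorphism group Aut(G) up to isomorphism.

the dihedral group of order 16

Vertex 6 is the unique vertex of degree 8; the remaining 8 vertices each have degree 3 and induce a cycle, so G is the wheel on 9 vertices with hub 6. Every automorphism fixes the hub and acts on the rim 8-cycle, so Aut(G) ≅ Aut(C_8) = D_8 of order 16.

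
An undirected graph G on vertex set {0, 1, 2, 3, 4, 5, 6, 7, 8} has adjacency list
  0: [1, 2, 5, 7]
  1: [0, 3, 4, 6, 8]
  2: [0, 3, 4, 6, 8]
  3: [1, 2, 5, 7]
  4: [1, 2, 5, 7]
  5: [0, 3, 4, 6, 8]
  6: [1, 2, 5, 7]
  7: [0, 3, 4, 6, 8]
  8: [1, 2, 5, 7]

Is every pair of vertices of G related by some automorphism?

Automorphisms preserve degree, but G has vertices of degree 4 and vertices of degree 5; no automorphism maps one to the other, so G is not vertex-transitive.

No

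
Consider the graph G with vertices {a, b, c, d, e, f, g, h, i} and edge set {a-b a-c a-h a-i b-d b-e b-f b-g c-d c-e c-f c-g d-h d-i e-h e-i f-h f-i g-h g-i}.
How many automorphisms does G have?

The vertices split by degree into {b, c, h, i} (degree 5) and {a, d, e, f, g} (degree 4); every edge runs between the two parts, so G is the complete bipartite graph K_{4,5}. Automorphisms preserve the bipartition setwise (since the parts differ in size) and act as S_4 × S_5 within it; |Aut| = 2880.

2880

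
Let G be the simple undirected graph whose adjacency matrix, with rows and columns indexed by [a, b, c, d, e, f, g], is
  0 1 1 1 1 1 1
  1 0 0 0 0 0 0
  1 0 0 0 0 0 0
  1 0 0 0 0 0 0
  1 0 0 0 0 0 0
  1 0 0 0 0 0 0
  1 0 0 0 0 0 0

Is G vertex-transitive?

Vertex a is the only vertex of degree 6, so every automorphism fixes it; G is not vertex-transitive.

No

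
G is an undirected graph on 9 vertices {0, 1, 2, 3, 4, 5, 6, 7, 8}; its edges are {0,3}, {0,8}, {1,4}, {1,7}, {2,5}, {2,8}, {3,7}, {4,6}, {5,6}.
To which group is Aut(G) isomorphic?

G is 2-regular and connected on 9 vertices, i.e. the cycle C_9. The automorphisms of the 9-cycle are exactly the symmetries of a regular 9-gon: the dihedral group D_9, |D_9| = 18.

the dihedral group of order 18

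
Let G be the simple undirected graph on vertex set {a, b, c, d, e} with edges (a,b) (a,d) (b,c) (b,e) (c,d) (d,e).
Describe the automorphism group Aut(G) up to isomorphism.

The vertices split by degree into {b, d} (degree 3) and {a, c, e} (degree 2); every edge runs between the two parts, so G is the complete bipartite graph K_{2,3}. The parts have unequal sizes, so no automorphism swaps them; each part is permuted independently, giving S_2 × S_3 of order 2!·3! = 12.

S_2 × S_3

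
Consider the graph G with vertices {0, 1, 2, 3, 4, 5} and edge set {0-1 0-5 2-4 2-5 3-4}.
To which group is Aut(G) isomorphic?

The degree sequence is [2, 1, 2, 1, 2, 2]; the two degree-1 vertices 1 and 3 are the ends of a path, so G = P_6. A path has exactly one nontrivial symmetry — reversal — giving Aut(G) of order 2.

the cyclic group of order 2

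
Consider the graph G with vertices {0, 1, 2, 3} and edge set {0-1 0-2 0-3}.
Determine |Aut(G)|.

6

Vertex 0 has degree 3 and every other vertex has degree 1, so G is the star K_{1,3} with centre 0. The 3 leaves are pairwise interchangeable while the centre is fixed, giving Aut(G) = S_3.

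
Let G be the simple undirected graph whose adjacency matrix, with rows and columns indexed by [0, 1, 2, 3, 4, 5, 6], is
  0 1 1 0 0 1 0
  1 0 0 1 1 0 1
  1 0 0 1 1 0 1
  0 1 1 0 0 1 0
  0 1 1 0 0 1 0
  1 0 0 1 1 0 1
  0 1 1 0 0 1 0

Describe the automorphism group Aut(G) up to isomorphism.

S_4 × S_3

The vertices split by degree into {1, 2, 5} (degree 4) and {0, 3, 4, 6} (degree 3); every edge runs between the two parts, so G is the complete bipartite graph K_{3,4}. The parts have unequal sizes, so no automorphism swaps them; each part is permuted independently, giving S_4 × S_3 of order 4!·3! = 144.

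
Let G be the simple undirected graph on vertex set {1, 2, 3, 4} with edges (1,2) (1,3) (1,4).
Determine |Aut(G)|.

Vertex 1 has degree 3 and every other vertex has degree 1, so G is the star K_{1,3} with centre 1. Any automorphism fixes the centre and permutes the 3 leaves freely, so Aut(G) ≅ S_3 of order 3! = 6.

6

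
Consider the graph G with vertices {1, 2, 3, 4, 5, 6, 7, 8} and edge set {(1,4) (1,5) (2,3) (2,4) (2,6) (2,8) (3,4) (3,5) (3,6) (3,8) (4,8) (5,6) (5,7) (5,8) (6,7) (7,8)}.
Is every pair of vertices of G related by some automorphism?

Vertex 1 is the only vertex of degree 2, so every automorphism fixes it; G is not vertex-transitive.

No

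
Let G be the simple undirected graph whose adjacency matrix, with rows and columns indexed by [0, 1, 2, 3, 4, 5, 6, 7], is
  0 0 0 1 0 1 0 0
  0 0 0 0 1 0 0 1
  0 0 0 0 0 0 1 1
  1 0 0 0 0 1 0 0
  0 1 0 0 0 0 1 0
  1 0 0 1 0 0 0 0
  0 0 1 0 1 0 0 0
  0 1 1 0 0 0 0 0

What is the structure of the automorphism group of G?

D_5 × D_3

G has two connected components, {1, 2, 4, 6, 7} and {0, 3, 5}; each is 2-regular, so G = C_5 ⊔ C_3. The components are non-isomorphic (different sizes), so Aut(G) = Aut(C_5) × Aut(C_3) = D_5 × D_3 of order 10·6 = 60.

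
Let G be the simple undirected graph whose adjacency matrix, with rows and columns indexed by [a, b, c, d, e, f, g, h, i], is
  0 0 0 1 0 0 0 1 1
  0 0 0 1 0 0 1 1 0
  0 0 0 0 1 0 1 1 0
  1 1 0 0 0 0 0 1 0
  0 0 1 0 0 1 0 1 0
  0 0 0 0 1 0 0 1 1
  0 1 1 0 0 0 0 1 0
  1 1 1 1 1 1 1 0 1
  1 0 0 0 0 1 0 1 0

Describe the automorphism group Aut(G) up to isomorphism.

Vertex h is the unique vertex of degree 8; the remaining 8 vertices each have degree 3 and induce a cycle, so G is the wheel on 9 vertices with hub h. With the hub fixed, the remaining symmetry is that of the rim cycle C_8, giving the dihedral group D_8.

the dihedral group of order 16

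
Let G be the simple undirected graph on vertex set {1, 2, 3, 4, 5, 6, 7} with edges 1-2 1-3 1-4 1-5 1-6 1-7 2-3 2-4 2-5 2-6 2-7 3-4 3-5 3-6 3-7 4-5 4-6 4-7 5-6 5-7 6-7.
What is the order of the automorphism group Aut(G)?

5040

All 7 vertices are pairwise adjacent: G = K_7. Any permutation of the 7 vertices preserves K_7, so Aut(K_7) = S_7 of order 7! = 5040.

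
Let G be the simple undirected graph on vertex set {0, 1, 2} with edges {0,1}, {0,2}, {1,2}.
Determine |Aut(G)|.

Every vertex has degree 2, so G is the complete graph K_3. Every bijection on the vertex set is an automorphism of K_3; hence Aut(K_3) ≅ S_3, order 6.

6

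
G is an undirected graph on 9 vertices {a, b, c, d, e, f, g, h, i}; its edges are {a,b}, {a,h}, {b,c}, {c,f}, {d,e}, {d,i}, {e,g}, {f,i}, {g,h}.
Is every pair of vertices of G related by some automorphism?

Yes

Every vertex has degree 2 and the graph is connected, so G is the 9-cycle C_9. The automorphisms of the 9-cycle are exactly the symmetries of a regular 9-gon: the dihedral group D_9, |D_9| = 18. Under this action every vertex can be carried to every other, so G is vertex-transitive.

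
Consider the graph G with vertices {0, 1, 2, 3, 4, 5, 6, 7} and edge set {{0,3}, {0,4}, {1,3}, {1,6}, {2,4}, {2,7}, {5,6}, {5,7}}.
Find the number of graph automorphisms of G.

16

Every vertex has degree 2 and the graph is connected, so G is the 8-cycle C_8. The automorphisms of the 8-cycle are exactly the symmetries of a regular 8-gon: the dihedral group D_8, |D_8| = 16.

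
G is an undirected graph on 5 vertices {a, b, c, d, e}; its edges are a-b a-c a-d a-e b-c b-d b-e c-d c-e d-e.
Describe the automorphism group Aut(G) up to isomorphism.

S_5

All 5 vertices are pairwise adjacent: G = K_5. Any permutation of the 5 vertices preserves K_5, so Aut(K_5) = S_5 of order 5! = 120.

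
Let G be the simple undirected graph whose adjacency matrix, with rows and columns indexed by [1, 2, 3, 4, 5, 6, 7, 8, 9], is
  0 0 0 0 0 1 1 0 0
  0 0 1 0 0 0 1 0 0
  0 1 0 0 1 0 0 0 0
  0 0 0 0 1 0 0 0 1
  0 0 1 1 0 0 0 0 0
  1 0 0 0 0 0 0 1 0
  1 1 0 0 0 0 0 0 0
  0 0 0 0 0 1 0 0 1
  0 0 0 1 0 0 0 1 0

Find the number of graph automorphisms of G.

18

G is 2-regular and connected on 9 vertices, i.e. the cycle C_9. C_9 has 9 rotations and 9 reflections, so Aut(C_9) ≅ D_9 of order 18.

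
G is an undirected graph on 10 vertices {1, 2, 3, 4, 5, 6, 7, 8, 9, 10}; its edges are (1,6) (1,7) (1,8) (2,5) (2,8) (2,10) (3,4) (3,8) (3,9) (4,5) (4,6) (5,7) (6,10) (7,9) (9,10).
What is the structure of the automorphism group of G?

the symmetric group S_5

G is 3-regular on 10 vertices with no triangles and no 4-cycles (girth 5): this is the Petersen graph. Viewing the Petersen graph as the Kneser graph K(5,2) — vertices are 2-subsets of {1,…,5}, edges join disjoint pairs — its automorphisms are exactly the permutations of the 5-element set, so Aut ≅ S_5 of order 120.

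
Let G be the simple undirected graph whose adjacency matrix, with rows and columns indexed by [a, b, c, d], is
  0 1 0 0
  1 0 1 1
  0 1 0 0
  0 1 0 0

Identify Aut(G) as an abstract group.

Vertex b has degree 3 and every other vertex has degree 1, so G is the star K_{1,3} with centre b. The 3 leaves are pairwise interchangeable while the centre is fixed, giving Aut(G) = S_3.

the symmetric group on 3 letters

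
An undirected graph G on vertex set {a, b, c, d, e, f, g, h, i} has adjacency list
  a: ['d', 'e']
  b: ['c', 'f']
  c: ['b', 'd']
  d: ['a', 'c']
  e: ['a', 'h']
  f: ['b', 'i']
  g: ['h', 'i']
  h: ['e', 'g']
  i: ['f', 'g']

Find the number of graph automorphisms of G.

G is 2-regular and connected on 9 vertices, i.e. the cycle C_9. The automorphisms of the 9-cycle are exactly the symmetries of a regular 9-gon: the dihedral group D_9, |D_9| = 18.

18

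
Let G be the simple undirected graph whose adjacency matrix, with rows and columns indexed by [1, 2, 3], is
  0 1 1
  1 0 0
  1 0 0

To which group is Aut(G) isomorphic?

The degree sequence is [2, 1, 1]; the two degree-1 vertices 2 and 3 are the ends of a path, so G = P_3. The only nontrivial automorphism of a path is the end-to-end reflection, so Aut(G) ≅ Z_2.

C_2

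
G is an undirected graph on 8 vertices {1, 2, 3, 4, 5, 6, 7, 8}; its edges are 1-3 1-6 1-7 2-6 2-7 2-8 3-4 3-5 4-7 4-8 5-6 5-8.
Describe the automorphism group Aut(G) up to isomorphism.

the hyperoctahedral group B_3

G is 3-regular and bipartite on 2^3 = 8 vertices with girth 4; it is the hypercube graph Q_3. The symmetry group of the 3-cube is the hyperoctahedral group B_3 = Z_2 ≀ S_3, of order 2^3·3! = 48.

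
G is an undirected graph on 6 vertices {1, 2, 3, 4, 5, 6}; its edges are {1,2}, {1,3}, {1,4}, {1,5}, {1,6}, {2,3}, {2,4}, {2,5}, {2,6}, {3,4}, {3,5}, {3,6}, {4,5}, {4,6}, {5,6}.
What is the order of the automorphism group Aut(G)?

720

All 6 vertices are pairwise adjacent: G = K_6. Every bijection on the vertex set is an automorphism of K_6; hence Aut(K_6) ≅ S_6, order 720.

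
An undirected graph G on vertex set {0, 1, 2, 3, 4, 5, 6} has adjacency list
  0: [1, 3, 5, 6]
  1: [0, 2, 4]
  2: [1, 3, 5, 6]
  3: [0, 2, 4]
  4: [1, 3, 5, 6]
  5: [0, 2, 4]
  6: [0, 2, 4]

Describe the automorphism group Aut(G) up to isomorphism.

The vertices split by degree into {0, 2, 4} (degree 4) and {1, 3, 5, 6} (degree 3); every edge runs between the two parts, so G is the complete bipartite graph K_{3,4}. The parts have unequal sizes, so no automorphism swaps them; each part is permuted independently, giving S_3 × S_4 of order 3!·4! = 144.

S_3 × S_4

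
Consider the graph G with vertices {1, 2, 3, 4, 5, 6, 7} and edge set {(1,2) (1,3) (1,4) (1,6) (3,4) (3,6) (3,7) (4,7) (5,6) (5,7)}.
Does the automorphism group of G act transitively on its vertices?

No

Vertex 2 is the only vertex of degree 1, so every automorphism fixes it; G is not vertex-transitive.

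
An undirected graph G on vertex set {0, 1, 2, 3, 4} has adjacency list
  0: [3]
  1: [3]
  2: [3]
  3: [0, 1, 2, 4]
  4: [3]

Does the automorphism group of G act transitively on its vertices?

Vertex 3 is the only vertex of degree 4, so every automorphism fixes it; G is not vertex-transitive.

No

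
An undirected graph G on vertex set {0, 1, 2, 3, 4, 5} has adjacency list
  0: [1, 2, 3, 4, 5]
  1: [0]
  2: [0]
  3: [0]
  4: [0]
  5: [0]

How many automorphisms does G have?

Vertex 0 has degree 5 and every other vertex has degree 1, so G is the star K_{1,5} with centre 0. The 5 leaves are pairwise interchangeable while the centre is fixed, giving Aut(G) = S_5.

120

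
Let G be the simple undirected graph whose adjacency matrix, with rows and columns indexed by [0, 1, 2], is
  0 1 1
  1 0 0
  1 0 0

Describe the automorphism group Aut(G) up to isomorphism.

Z_2

The degree sequence is [2, 1, 1]; the two degree-1 vertices 1 and 2 are the ends of a path, so G = P_3. A path has exactly one nontrivial symmetry — reversal — giving Aut(G) of order 2.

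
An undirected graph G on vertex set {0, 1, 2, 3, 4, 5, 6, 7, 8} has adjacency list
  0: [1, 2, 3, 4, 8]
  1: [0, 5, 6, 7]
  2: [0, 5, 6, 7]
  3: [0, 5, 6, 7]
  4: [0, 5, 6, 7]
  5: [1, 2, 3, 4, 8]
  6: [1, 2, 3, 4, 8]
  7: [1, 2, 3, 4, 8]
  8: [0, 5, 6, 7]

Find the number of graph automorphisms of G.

2880

The vertices split by degree into {0, 5, 6, 7} (degree 5) and {1, 2, 3, 4, 8} (degree 4); every edge runs between the two parts, so G is the complete bipartite graph K_{4,5}. The parts have unequal sizes, so no automorphism swaps them; each part is permuted independently, giving S_5 × S_4 of order 5!·4! = 2880.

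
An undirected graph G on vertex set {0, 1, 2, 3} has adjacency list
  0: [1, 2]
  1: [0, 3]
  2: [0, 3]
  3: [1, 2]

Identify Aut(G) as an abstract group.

D_4

Every vertex has degree 2 and the graph is connected, so G is the 4-cycle C_4. C_4 has 4 rotations and 4 reflections, so Aut(C_4) ≅ D_4 of order 8.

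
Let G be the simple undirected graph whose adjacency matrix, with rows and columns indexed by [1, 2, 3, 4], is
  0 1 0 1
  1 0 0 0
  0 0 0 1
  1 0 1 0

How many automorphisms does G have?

The degree sequence is [2, 1, 1, 2]; the two degree-1 vertices 2 and 3 are the ends of a path, so G = P_4. A path has exactly one nontrivial symmetry — reversal — giving Aut(G) of order 2.

2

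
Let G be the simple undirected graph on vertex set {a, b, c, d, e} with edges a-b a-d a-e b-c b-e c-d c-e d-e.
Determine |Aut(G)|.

8

Vertex e is the unique vertex of degree 4; the remaining 4 vertices each have degree 3 and induce a cycle, so G is the wheel on 5 vertices with hub e. With the hub fixed, the remaining symmetry is that of the rim cycle C_4, giving the dihedral group D_4.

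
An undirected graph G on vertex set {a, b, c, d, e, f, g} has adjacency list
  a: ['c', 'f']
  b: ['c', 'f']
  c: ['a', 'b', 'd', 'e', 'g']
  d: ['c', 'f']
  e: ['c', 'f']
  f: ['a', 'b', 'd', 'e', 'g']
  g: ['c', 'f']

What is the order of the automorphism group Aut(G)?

240

The vertices split by degree into {c, f} (degree 5) and {a, b, d, e, g} (degree 2); every edge runs between the two parts, so G is the complete bipartite graph K_{2,5}. The parts have unequal sizes, so no automorphism swaps them; each part is permuted independently, giving S_5 × S_2 of order 5!·2! = 240.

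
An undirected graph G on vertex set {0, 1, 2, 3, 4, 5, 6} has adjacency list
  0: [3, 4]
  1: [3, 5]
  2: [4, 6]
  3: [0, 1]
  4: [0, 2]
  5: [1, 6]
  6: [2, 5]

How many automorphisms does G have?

Every vertex has degree 2 and the graph is connected, so G is the 7-cycle C_7. C_7 has 7 rotations and 7 reflections, so Aut(C_7) ≅ D_7 of order 14.

14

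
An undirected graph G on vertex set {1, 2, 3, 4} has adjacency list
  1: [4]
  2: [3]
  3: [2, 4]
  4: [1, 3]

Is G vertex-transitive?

Automorphisms preserve degree, but G has vertices of degree 1 and vertices of degree 2; no automorphism maps one to the other, so G is not vertex-transitive.

No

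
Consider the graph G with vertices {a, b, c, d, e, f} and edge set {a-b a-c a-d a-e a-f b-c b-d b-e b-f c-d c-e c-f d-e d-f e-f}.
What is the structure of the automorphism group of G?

the symmetric group on 6 letters

Every vertex has degree 5, so G is the complete graph K_6. Any permutation of the 6 vertices preserves K_6, so Aut(K_6) = S_6 of order 6! = 720.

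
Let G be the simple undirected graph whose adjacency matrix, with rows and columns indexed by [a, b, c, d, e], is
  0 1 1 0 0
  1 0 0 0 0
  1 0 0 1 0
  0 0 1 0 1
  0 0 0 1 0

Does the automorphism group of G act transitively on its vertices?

No

Automorphisms preserve degree, but G has vertices of degree 1 and vertices of degree 2; no automorphism maps one to the other, so G is not vertex-transitive.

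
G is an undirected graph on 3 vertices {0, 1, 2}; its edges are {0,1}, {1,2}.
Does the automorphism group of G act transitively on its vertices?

No

Vertex 1 is the only vertex of degree 2, so every automorphism fixes it; G is not vertex-transitive.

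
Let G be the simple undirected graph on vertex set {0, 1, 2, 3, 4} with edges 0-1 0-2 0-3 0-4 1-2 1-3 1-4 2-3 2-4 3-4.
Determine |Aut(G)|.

120

All 5 vertices are pairwise adjacent: G = K_5. Every bijection on the vertex set is an automorphism of K_5; hence Aut(K_5) ≅ S_5, order 120.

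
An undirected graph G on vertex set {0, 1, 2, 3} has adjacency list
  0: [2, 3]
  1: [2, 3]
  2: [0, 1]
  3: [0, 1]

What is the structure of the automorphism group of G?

the dihedral group of order 8

Every vertex has degree 2 and the graph is connected, so G is the 4-cycle C_4. C_4 has 4 rotations and 4 reflections, so Aut(C_4) ≅ D_4 of order 8.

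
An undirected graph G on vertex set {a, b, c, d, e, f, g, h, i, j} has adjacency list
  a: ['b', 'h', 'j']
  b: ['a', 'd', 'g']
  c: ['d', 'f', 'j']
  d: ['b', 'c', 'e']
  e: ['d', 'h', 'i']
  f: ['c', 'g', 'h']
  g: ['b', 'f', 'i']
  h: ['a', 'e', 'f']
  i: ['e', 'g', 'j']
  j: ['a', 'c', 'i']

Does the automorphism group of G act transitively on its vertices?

G is 3-regular on 10 vertices with no triangles and no 4-cycles (girth 5): this is the Petersen graph. It is a classical fact that the Petersen graph has automorphism group S_5 (order 120), arising from its description as the Kneser graph K(5,2). This group acts transitively on the 10 vertices.

Yes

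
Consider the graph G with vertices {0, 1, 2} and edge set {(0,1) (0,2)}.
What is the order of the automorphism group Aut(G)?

2

The degree sequence is [2, 1, 1]; the two degree-1 vertices 1 and 2 are the ends of a path, so G = P_3. The only nontrivial automorphism of a path is the end-to-end reflection, so Aut(G) ≅ Z_2.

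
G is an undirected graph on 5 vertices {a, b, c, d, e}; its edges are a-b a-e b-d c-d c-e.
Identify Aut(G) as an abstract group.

D_5

Every vertex has degree 2 and the graph is connected, so G is the 5-cycle C_5. The automorphisms of the 5-cycle are exactly the symmetries of a regular 5-gon: the dihedral group D_5, |D_5| = 10.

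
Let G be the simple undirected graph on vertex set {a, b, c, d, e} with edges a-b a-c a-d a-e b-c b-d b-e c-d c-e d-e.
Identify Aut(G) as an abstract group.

All 5 vertices are pairwise adjacent: G = K_5. Every bijection on the vertex set is an automorphism of K_5; hence Aut(K_5) ≅ S_5, order 120.

S_5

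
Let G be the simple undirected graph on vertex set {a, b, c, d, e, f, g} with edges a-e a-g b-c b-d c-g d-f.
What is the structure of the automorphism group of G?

Z_2

The degree sequence is [2, 2, 2, 2, 1, 1, 2]; the two degree-1 vertices e and f are the ends of a path, so G = P_7. The only nontrivial automorphism of a path is the end-to-end reflection, so Aut(G) ≅ Z_2.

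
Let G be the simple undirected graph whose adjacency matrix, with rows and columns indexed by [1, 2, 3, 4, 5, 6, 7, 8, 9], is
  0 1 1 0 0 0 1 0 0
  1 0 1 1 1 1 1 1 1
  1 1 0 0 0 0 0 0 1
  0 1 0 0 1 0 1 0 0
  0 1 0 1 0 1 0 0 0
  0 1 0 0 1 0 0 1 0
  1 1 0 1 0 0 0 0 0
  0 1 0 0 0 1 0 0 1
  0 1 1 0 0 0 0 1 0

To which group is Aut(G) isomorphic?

the dihedral group of order 16

Vertex 2 is the unique vertex of degree 8; the remaining 8 vertices each have degree 3 and induce a cycle, so G is the wheel on 9 vertices with hub 2. With the hub fixed, the remaining symmetry is that of the rim cycle C_8, giving the dihedral group D_8.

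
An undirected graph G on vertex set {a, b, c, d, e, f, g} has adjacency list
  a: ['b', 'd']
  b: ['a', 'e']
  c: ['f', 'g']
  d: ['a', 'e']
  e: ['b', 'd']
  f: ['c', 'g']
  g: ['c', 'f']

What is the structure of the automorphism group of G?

G has two connected components, {a, b, d, e} and {c, f, g}; each is 2-regular, so G = C_4 ⊔ C_3. No automorphism exchanges components of different sizes, hence Aut(G) is the direct product D_3 × D_4, order 48.

D_3 × D_4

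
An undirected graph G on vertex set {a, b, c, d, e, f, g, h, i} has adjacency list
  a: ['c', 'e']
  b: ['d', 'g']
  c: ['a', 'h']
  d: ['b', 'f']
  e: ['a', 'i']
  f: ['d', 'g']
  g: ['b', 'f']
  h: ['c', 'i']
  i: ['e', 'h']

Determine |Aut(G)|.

80

G has two connected components, {a, c, e, h, i} and {b, d, f, g}; each is 2-regular, so G = C_5 ⊔ C_4. The components are non-isomorphic (different sizes), so Aut(G) = Aut(C_5) × Aut(C_4) = D_5 × D_4 of order 10·8 = 80.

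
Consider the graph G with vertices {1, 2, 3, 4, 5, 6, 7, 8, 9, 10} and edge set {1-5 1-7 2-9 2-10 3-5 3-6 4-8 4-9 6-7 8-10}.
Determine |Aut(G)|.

G has two connected components, {1, 3, 5, 6, 7} and {2, 4, 8, 9, 10}; each is 2-regular, so G = C_5 ⊔ C_5. Aut of a disjoint union of two copies of C_5 is the wreath product D_5 ≀ Z_2, of order 2·10² = 200.

200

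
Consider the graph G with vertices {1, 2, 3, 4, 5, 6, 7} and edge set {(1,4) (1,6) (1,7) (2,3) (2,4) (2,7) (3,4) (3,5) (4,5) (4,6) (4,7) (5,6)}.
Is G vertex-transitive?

No

Vertex 4 is the only vertex of degree 6, so every automorphism fixes it; G is not vertex-transitive.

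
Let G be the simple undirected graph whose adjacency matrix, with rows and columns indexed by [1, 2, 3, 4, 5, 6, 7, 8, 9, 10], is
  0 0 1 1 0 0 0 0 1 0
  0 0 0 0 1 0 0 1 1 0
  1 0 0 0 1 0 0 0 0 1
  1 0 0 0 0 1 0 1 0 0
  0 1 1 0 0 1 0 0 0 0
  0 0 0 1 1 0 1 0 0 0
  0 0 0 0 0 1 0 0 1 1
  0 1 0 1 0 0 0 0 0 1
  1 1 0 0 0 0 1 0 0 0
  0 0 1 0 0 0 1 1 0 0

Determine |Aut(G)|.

G is 3-regular on 10 vertices with no triangles and no 4-cycles (girth 5): this is the Petersen graph. Viewing the Petersen graph as the Kneser graph K(5,2) — vertices are 2-subsets of {1,…,5}, edges join disjoint pairs — its automorphisms are exactly the permutations of the 5-element set, so Aut ≅ S_5 of order 120.

120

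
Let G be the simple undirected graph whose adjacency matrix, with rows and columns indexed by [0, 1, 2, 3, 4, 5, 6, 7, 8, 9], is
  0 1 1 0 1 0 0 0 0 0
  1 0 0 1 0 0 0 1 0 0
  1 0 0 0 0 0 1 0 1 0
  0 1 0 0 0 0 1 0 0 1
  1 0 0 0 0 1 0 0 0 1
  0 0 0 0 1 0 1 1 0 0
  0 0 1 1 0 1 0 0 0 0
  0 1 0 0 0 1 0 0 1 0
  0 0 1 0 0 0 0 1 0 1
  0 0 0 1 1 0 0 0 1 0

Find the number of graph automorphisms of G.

G is 3-regular on 10 vertices with no triangles and no 4-cycles (girth 5): this is the Petersen graph. Viewing the Petersen graph as the Kneser graph K(5,2) — vertices are 2-subsets of {1,…,5}, edges join disjoint pairs — its automorphisms are exactly the permutations of the 5-element set, so Aut ≅ S_5 of order 120.

120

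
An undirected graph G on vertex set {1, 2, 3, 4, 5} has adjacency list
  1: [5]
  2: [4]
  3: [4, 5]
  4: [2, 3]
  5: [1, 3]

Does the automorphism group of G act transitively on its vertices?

Automorphisms preserve degree, but G has vertices of degree 1 and vertices of degree 2; no automorphism maps one to the other, so G is not vertex-transitive.

No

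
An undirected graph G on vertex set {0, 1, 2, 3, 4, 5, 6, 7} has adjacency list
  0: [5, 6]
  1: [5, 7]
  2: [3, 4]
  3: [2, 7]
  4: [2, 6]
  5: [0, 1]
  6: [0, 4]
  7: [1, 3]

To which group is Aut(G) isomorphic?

Every vertex has degree 2 and the graph is connected, so G is the 8-cycle C_8. C_8 has 8 rotations and 8 reflections, so Aut(C_8) ≅ D_8 of order 16.

D_8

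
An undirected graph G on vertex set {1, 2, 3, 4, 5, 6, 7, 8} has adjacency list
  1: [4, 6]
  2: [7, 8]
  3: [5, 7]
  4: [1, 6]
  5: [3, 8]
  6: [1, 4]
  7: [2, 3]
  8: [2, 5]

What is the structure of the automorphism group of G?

D_5 × D_3

G has two connected components, {2, 3, 5, 7, 8} and {1, 4, 6}; each is 2-regular, so G = C_5 ⊔ C_3. No automorphism exchanges components of different sizes, hence Aut(G) is the direct product D_5 × D_3, order 60.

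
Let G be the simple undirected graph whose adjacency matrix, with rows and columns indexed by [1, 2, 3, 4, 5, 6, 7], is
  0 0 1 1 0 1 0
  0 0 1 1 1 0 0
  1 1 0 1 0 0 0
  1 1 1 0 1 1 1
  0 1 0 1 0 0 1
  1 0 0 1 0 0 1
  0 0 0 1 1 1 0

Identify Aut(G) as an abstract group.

Vertex 4 is the unique vertex of degree 6; the remaining 6 vertices each have degree 3 and induce a cycle, so G is the wheel on 7 vertices with hub 4. With the hub fixed, the remaining symmetry is that of the rim cycle C_6, giving the dihedral group D_6.

the dihedral group of order 12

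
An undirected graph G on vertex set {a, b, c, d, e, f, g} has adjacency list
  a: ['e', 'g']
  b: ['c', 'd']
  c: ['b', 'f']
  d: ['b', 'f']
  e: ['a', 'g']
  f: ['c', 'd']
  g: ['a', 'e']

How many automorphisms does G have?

48

G has two connected components, {b, c, d, f} and {a, e, g}; each is 2-regular, so G = C_4 ⊔ C_3. The components are non-isomorphic (different sizes), so Aut(G) = Aut(C_4) × Aut(C_3) = D_4 × D_3 of order 8·6 = 48.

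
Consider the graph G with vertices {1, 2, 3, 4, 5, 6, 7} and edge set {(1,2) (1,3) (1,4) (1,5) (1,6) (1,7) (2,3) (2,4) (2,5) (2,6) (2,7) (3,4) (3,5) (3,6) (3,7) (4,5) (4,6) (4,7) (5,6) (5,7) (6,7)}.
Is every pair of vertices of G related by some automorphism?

Yes

All 7 vertices are pairwise adjacent: G = K_7. Any permutation of the 7 vertices preserves K_7, so Aut(K_7) = S_7 of order 7! = 5040. This group acts transitively on the 7 vertices.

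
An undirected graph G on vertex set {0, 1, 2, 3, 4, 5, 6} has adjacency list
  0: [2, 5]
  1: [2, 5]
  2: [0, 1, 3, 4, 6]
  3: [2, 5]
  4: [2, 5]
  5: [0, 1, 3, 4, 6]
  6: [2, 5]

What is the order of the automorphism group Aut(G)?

240

The vertices split by degree into {2, 5} (degree 5) and {0, 1, 3, 4, 6} (degree 2); every edge runs between the two parts, so G is the complete bipartite graph K_{2,5}. Automorphisms preserve the bipartition setwise (since the parts differ in size) and act as S_2 × S_5 within it; |Aut| = 240.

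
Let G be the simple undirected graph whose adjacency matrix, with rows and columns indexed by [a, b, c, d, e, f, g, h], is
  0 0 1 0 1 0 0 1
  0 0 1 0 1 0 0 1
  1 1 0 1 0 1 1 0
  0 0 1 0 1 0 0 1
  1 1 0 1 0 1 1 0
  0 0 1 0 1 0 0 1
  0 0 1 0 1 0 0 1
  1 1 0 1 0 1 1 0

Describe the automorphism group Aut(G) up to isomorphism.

S_5 × S_3

The vertices split by degree into {c, e, h} (degree 5) and {a, b, d, f, g} (degree 3); every edge runs between the two parts, so G is the complete bipartite graph K_{3,5}. Automorphisms preserve the bipartition setwise (since the parts differ in size) and act as S_5 × S_3 within it; |Aut| = 720.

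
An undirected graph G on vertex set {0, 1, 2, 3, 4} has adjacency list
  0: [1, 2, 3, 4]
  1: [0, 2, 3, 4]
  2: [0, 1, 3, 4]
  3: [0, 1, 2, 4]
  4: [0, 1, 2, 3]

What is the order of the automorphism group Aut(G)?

120

All 5 vertices are pairwise adjacent: G = K_5. Every bijection on the vertex set is an automorphism of K_5; hence Aut(K_5) ≅ S_5, order 120.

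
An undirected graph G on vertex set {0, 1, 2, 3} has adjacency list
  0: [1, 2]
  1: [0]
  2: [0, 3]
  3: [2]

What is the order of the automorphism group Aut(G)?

2

The degree sequence is [2, 1, 2, 1]; the two degree-1 vertices 1 and 3 are the ends of a path, so G = P_4. The only nontrivial automorphism of a path is the end-to-end reflection, so Aut(G) ≅ Z_2.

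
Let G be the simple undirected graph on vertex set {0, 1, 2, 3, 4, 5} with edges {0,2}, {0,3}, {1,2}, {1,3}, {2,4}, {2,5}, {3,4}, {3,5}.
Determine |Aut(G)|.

The vertices split by degree into {2, 3} (degree 4) and {0, 1, 4, 5} (degree 2); every edge runs between the two parts, so G is the complete bipartite graph K_{2,4}. The parts have unequal sizes, so no automorphism swaps them; each part is permuted independently, giving S_2 × S_4 of order 2!·4! = 48.

48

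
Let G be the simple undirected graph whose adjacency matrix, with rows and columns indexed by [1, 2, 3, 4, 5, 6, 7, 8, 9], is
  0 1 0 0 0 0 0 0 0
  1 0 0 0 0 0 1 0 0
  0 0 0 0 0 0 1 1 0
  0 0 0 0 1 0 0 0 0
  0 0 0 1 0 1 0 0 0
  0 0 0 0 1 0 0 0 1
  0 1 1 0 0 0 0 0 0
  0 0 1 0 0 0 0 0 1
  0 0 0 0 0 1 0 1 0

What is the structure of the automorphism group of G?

the cyclic group of order 2

The degree sequence is [1, 2, 2, 1, 2, 2, 2, 2, 2]; the two degree-1 vertices 1 and 4 are the ends of a path, so G = P_9. A path has exactly one nontrivial symmetry — reversal — giving Aut(G) of order 2.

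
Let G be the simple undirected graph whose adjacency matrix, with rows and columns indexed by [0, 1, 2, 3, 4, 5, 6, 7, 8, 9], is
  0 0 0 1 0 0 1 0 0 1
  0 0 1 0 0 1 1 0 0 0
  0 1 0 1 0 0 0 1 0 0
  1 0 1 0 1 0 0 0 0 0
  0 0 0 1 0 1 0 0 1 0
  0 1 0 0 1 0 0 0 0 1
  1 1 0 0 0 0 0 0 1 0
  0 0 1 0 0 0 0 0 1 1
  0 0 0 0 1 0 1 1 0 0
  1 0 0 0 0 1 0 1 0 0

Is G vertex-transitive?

Yes

G is 3-regular on 10 vertices with no triangles and no 4-cycles (girth 5): this is the Petersen graph. It is a classical fact that the Petersen graph has automorphism group S_5 (order 120), arising from its description as the Kneser graph K(5,2). Under this action every vertex can be carried to every other, so G is vertex-transitive.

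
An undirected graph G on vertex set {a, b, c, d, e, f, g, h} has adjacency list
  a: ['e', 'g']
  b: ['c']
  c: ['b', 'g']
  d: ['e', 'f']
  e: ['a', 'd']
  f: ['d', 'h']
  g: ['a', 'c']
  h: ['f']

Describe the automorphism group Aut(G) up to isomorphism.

The degree sequence is [2, 1, 2, 2, 2, 2, 2, 1]; the two degree-1 vertices b and h are the ends of a path, so G = P_8. The only nontrivial automorphism of a path is the end-to-end reflection, so Aut(G) ≅ Z_2.

Z_2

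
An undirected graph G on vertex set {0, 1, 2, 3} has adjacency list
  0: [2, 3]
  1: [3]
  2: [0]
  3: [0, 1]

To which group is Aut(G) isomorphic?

the cyclic group of order 2

The degree sequence is [2, 1, 1, 2]; the two degree-1 vertices 1 and 2 are the ends of a path, so G = P_4. A path has exactly one nontrivial symmetry — reversal — giving Aut(G) of order 2.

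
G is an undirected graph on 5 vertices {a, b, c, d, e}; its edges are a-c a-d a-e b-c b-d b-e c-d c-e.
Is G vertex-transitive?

Vertex c is the only vertex of degree 4, so every automorphism fixes it; G is not vertex-transitive.

No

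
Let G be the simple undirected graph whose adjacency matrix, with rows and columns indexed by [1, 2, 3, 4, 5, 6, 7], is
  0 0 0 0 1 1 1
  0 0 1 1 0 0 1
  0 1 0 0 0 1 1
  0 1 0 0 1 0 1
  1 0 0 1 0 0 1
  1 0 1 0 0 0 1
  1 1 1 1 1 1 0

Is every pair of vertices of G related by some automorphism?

Vertex 7 is the only vertex of degree 6, so every automorphism fixes it; G is not vertex-transitive.

No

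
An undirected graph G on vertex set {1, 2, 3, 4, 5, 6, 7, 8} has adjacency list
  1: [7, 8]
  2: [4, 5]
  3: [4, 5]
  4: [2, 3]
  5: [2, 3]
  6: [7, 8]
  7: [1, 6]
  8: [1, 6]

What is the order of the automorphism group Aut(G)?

128

G has two connected components, {2, 3, 4, 5} and {1, 6, 7, 8}; each is 2-regular, so G = C_4 ⊔ C_4. Aut of a disjoint union of two copies of C_4 is the wreath product D_4 ≀ Z_2, of order 2·8² = 128.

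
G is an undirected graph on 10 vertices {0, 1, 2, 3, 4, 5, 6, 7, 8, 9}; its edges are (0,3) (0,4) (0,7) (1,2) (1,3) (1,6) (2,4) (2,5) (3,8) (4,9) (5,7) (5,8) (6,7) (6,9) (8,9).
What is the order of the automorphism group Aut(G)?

G is 3-regular on 10 vertices with no triangles and no 4-cycles (girth 5): this is the Petersen graph. Viewing the Petersen graph as the Kneser graph K(5,2) — vertices are 2-subsets of {1,…,5}, edges join disjoint pairs — its automorphisms are exactly the permutations of the 5-element set, so Aut ≅ S_5 of order 120.

120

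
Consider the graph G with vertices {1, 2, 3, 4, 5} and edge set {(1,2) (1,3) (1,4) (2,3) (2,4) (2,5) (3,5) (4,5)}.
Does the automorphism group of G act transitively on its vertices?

No

Vertex 2 is the only vertex of degree 4, so every automorphism fixes it; G is not vertex-transitive.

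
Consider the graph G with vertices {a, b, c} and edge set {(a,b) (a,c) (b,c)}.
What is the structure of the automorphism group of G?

Every vertex has degree 2, so G is the complete graph K_3. Every bijection on the vertex set is an automorphism of K_3; hence Aut(K_3) ≅ S_3, order 6.

S_3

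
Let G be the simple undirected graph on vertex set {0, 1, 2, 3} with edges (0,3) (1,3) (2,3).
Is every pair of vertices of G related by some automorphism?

Vertex 3 is the only vertex of degree 3, so every automorphism fixes it; G is not vertex-transitive.

No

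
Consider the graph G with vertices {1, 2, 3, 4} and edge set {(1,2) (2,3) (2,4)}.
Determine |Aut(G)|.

6

Vertex 2 has degree 3 and every other vertex has degree 1, so G is the star K_{1,3} with centre 2. Any automorphism fixes the centre and permutes the 3 leaves freely, so Aut(G) ≅ S_3 of order 3! = 6.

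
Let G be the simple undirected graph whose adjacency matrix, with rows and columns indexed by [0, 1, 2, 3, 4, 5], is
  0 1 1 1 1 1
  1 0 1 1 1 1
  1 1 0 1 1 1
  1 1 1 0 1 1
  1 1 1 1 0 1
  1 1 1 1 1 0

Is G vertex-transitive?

Yes

All 6 vertices are pairwise adjacent: G = K_6. Every bijection on the vertex set is an automorphism of K_6; hence Aut(K_6) ≅ S_6, order 720. This group acts transitively on the 6 vertices.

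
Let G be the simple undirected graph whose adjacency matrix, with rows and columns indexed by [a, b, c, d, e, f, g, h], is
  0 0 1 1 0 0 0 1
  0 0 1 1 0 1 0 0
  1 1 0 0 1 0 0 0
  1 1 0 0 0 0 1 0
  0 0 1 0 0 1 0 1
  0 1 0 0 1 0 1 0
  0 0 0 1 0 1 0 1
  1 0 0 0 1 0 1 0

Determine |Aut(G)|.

G is 3-regular and bipartite on 2^3 = 8 vertices with girth 4; it is the hypercube graph Q_3. The symmetry group of the 3-cube is the hyperoctahedral group B_3 = Z_2 ≀ S_3, of order 2^3·3! = 48.

48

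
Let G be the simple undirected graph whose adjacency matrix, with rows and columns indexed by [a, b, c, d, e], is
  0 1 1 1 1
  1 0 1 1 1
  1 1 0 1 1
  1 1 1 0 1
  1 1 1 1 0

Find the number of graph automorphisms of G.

120

All 5 vertices are pairwise adjacent: G = K_5. Every bijection on the vertex set is an automorphism of K_5; hence Aut(K_5) ≅ S_5, order 120.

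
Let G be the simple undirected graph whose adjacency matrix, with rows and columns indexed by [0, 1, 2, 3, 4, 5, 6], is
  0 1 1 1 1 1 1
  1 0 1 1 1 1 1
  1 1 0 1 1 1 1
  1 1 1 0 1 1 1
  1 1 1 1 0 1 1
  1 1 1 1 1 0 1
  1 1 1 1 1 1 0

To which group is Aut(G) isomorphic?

Every vertex has degree 6, so G is the complete graph K_7. Any permutation of the 7 vertices preserves K_7, so Aut(K_7) = S_7 of order 7! = 5040.

the symmetric group on 7 letters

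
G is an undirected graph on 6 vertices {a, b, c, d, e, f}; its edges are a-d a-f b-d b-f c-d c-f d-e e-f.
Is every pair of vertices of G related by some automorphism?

Automorphisms preserve degree, but G has vertices of degree 2 and vertices of degree 4; no automorphism maps one to the other, so G is not vertex-transitive.

No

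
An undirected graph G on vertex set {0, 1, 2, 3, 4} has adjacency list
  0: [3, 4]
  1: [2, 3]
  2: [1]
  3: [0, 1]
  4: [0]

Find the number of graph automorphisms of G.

The degree sequence is [2, 2, 1, 2, 1]; the two degree-1 vertices 2 and 4 are the ends of a path, so G = P_5. The only nontrivial automorphism of a path is the end-to-end reflection, so Aut(G) ≅ Z_2.

2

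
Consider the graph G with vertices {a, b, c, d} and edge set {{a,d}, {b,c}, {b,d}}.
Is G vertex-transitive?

No

Automorphisms preserve degree, but G has vertices of degree 1 and vertices of degree 2; no automorphism maps one to the other, so G is not vertex-transitive.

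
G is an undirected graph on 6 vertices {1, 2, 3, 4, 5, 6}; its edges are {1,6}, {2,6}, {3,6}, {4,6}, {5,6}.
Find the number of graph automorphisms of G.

120

Vertex 6 has degree 5 and every other vertex has degree 1, so G is the star K_{1,5} with centre 6. The 5 leaves are pairwise interchangeable while the centre is fixed, giving Aut(G) = S_5.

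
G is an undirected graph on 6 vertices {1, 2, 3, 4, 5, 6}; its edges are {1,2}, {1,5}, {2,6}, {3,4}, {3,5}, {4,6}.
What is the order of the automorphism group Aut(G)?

Every vertex has degree 2 and the graph is connected, so G is the 6-cycle C_6. The automorphisms of the 6-cycle are exactly the symmetries of a regular 6-gon: the dihedral group D_6, |D_6| = 12.

12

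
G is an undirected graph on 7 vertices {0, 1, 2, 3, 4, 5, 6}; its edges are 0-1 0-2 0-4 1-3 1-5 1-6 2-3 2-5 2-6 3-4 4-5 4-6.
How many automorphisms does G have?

The vertices split by degree into {1, 2, 4} (degree 4) and {0, 3, 5, 6} (degree 3); every edge runs between the two parts, so G is the complete bipartite graph K_{3,4}. The parts have unequal sizes, so no automorphism swaps them; each part is permuted independently, giving S_4 × S_3 of order 4!·3! = 144.

144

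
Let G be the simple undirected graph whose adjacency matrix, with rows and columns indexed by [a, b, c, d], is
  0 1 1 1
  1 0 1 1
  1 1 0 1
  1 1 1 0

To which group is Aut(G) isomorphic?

the symmetric group on 4 letters

Every vertex has degree 3, so G is the complete graph K_4. Any permutation of the 4 vertices preserves K_4, so Aut(K_4) = S_4 of order 4! = 24.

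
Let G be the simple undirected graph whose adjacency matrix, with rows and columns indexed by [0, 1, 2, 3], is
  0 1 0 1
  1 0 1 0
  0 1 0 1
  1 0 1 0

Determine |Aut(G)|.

G is 2-regular and connected on 4 vertices, i.e. the cycle C_4. The automorphisms of the 4-cycle are exactly the symmetries of a regular 4-gon: the dihedral group D_4, |D_4| = 8.

8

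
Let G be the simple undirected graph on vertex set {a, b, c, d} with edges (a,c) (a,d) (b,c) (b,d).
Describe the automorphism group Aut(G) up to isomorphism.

D_4

G is 2-regular and connected on 4 vertices, i.e. the cycle C_4. The automorphisms of the 4-cycle are exactly the symmetries of a regular 4-gon: the dihedral group D_4, |D_4| = 8.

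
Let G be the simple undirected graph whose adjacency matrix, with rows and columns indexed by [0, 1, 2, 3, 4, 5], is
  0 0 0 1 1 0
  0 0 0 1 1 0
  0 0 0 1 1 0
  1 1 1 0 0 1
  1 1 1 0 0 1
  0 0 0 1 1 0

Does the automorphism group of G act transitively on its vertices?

Automorphisms preserve degree, but G has vertices of degree 2 and vertices of degree 4; no automorphism maps one to the other, so G is not vertex-transitive.

No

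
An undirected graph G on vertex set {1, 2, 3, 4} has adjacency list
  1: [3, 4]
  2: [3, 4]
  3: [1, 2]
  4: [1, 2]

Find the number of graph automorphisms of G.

G is 2-regular and connected on 4 vertices, i.e. the cycle C_4. C_4 has 4 rotations and 4 reflections, so Aut(C_4) ≅ D_4 of order 8.

8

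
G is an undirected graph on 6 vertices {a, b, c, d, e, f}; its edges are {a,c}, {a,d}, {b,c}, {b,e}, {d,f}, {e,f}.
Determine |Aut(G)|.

12

Every vertex has degree 2 and the graph is connected, so G is the 6-cycle C_6. The automorphisms of the 6-cycle are exactly the symmetries of a regular 6-gon: the dihedral group D_6, |D_6| = 12.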